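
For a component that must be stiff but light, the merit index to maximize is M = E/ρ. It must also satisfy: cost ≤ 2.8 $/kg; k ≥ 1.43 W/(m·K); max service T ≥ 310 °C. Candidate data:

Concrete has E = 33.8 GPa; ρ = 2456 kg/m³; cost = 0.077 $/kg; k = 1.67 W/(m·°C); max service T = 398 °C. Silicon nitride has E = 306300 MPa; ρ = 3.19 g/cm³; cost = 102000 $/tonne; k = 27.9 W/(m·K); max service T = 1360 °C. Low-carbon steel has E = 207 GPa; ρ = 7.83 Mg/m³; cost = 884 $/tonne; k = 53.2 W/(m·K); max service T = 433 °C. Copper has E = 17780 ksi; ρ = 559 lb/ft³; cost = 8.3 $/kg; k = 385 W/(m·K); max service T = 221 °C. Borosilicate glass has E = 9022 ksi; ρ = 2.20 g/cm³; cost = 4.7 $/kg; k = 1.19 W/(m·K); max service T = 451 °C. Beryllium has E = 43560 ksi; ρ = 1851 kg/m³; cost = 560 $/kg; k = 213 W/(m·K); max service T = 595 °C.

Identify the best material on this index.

Screen on constraints: cost ≤ 2.8 $/kg; k ≥ 1.43 W/(m·K); max service T ≥ 310 °C. Survivors: concrete, low-carbon steel.
In SI units:
  concrete: E = 33.80 GPa, ρ = 2456 kg/m³
  low-carbon steel: E = 207.0 GPa, ρ = 7830 kg/m³
  low-carbon steel: M = 26.4 MN·m/kg
  concrete: M = 13.8 MN·m/kg
Low-carbon steel ranks first.

low-carbon steel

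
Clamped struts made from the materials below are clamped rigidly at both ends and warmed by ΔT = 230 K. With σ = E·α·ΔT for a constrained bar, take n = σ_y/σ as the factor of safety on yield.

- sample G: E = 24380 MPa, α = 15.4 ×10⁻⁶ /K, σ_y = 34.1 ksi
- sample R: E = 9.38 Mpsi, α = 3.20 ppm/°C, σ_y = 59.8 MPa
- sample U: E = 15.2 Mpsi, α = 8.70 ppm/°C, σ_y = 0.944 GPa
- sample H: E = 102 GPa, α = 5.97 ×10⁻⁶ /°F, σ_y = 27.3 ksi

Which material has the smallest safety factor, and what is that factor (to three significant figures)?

sample H, n = 0.747

In consistent units (E in GPa, α in ×10⁻⁶/K, σ_y in MPa):
  sample G: E = 24.38, α = 15.4, σ_y = 235.1 → σ = 86.4 MPa, n = 2.72
  sample R: E = 64.67, α = 3.20, σ_y = 59.80 → σ = 47.6 MPa, n = 1.26
  sample U: E = 104.8, α = 8.70, σ_y = 944.0 → σ = 210 MPa, n = 4.50
  sample H: E = 102.0, α = 10.7, σ_y = 188.2 → σ = 252 MPa, n = 0.747
Smallest n: sample H with n = 0.747.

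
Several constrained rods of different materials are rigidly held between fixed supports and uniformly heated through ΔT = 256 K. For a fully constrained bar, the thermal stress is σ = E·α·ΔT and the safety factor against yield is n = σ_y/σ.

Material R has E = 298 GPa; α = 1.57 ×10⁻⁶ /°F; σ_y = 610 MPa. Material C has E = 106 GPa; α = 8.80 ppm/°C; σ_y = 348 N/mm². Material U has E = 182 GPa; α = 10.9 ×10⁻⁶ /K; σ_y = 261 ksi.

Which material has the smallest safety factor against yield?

material C

In consistent units (E in GPa, α in ×10⁻⁶/K, σ_y in MPa):
  material R: E = 298.0, α = 2.83, σ_y = 610.0 → σ = 216 MPa, n = 2.83
  material C: E = 106.0, α = 8.80, σ_y = 348.0 → σ = 239 MPa, n = 1.46
  material U: E = 182.0, α = 10.9, σ_y = 1800 → σ = 508 MPa, n = 3.54
Material C has the lowest safety factor, n = 1.46.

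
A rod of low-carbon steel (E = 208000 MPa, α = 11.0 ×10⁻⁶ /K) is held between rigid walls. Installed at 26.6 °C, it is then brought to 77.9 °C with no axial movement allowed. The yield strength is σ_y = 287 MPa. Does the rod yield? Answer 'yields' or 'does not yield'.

does not yield

E = 208000 MPa = 208.0 GPa.
ΔT = 51.30 K. Constrained thermal stress σ = E·α·ΔT = 208.0×10³ MPa × 11.0×10⁻⁶ × 51.30 = 117 MPa (compressive).
Compare to σ_y = 287 MPa: σ < σ_y, so it does not yield.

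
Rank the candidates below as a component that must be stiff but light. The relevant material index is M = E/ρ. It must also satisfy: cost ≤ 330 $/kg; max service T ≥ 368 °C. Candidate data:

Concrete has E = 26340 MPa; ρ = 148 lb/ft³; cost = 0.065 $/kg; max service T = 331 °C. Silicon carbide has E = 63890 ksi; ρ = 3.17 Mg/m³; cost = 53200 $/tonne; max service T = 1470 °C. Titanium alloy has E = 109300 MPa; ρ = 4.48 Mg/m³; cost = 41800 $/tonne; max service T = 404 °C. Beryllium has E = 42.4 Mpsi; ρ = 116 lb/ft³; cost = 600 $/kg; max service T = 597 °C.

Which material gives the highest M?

silicon carbide

Screen on constraints: cost ≤ 330 $/kg; max service T ≥ 368 °C. Survivors: silicon carbide, titanium alloy.
Normalizing units and computing the index:
  silicon carbide: E = 440.5 GPa, ρ = 3170 kg/m³
  titanium alloy: E = 109.3 GPa, ρ = 4480 kg/m³
  silicon carbide: M = 139 MN·m/kg
  titanium alloy: M = 24.4 MN·m/kg
The maximum is for silicon carbide.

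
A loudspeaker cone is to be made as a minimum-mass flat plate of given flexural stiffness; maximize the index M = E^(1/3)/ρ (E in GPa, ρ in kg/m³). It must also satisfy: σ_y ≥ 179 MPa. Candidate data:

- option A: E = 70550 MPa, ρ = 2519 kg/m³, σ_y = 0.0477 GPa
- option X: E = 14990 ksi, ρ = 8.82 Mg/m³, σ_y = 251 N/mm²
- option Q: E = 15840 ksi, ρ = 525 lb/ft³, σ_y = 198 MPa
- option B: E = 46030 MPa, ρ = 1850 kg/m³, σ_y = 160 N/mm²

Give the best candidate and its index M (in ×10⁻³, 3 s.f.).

option Q, M = 0.568×10⁻³

Screen on constraints: σ_y ≥ 179 MPa. Survivors: option X, option Q.
In SI units:
  option X: E = 103.4 GPa, ρ = 8820 kg/m³
  option Q: E = 109.2 GPa, ρ = 8410 kg/m³
  option Q: M = 0.568×10⁻³
  option X: M = 0.532×10⁻³
Highest index: option Q.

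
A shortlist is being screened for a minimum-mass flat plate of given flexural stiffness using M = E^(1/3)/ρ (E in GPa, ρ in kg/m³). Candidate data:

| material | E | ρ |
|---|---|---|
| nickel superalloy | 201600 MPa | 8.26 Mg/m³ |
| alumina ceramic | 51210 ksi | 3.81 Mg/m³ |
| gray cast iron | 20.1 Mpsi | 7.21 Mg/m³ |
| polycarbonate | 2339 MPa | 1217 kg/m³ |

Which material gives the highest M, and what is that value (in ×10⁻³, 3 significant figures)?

Normalizing units and computing the index:
  nickel superalloy: E = 201.6 GPa, ρ = 8260 kg/m³
  alumina ceramic: E = 353.1 GPa, ρ = 3810 kg/m³
  gray cast iron: E = 138.6 GPa, ρ = 7210 kg/m³
  polycarbonate: E = 2.339 GPa, ρ = 1217 kg/m³
  alumina ceramic: M = 1.86×10⁻³
  polycarbonate: M = 1.09×10⁻³
  gray cast iron: M = 0.718×10⁻³
  nickel superalloy: M = 0.710×10⁻³
Alumina ceramic ranks first.

alumina ceramic, M = 1.86×10⁻³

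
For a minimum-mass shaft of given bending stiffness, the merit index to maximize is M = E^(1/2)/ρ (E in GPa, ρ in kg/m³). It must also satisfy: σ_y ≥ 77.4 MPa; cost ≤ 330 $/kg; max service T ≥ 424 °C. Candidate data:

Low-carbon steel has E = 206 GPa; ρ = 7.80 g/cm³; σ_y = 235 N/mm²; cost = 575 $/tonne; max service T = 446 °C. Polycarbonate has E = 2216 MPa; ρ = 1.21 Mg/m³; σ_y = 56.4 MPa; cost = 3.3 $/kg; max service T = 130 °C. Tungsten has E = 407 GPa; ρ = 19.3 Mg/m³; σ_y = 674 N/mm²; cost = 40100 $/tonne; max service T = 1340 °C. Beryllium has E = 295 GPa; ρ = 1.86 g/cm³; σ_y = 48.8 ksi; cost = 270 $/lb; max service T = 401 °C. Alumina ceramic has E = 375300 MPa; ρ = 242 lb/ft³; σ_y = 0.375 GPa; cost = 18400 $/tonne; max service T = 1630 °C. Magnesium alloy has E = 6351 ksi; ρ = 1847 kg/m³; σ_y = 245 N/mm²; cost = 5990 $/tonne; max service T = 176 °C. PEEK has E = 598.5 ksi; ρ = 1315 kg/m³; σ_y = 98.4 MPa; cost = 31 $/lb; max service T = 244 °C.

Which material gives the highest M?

alumina ceramic

Screen on constraints: σ_y ≥ 77.4 MPa; cost ≤ 330 $/kg; max service T ≥ 424 °C. Survivors: low-carbon steel, tungsten, alumina ceramic.
In SI units:
  low-carbon steel: E = 206.0 GPa, ρ = 7800 kg/m³
  tungsten: E = 407.0 GPa, ρ = 19300 kg/m³
  alumina ceramic: E = 375.3 GPa, ρ = 3876 kg/m³
  alumina ceramic: M = 5.00×10⁻³
  low-carbon steel: M = 1.84×10⁻³
  tungsten: M = 1.05×10⁻³
The maximum is for alumina ceramic.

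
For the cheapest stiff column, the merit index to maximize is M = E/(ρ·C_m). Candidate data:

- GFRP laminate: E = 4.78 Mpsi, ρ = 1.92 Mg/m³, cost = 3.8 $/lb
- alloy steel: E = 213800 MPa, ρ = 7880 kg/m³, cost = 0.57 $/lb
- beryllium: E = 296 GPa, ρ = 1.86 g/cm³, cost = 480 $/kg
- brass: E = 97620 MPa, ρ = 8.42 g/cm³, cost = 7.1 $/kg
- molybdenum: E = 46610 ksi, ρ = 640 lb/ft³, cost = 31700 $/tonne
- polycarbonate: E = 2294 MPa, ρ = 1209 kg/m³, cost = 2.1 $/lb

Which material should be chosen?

alloy steel

Normalizing units and computing the index:
  GFRP laminate: E = 32.96 GPa, ρ = 1920 kg/m³, cost = 8.377 $/kg
  alloy steel: E = 213.8 GPa, ρ = 7880 kg/m³, cost = 1.257 $/kg
  beryllium: E = 296.0 GPa, ρ = 1860 kg/m³, cost = 480.0 $/kg
  brass: E = 97.62 GPa, ρ = 8420 kg/m³, cost = 7.100 $/kg
  molybdenum: E = 321.4 GPa, ρ = 10250 kg/m³, cost = 31.70 $/kg
  polycarbonate: E = 2.294 GPa, ρ = 1209 kg/m³, cost = 4.630 $/kg
  alloy steel: M = 21.6 MN·m per $
  GFRP laminate: M = 2.05 MN·m per $
  brass: M = 1.63 MN·m per $
  molybdenum: M = 0.989 MN·m per $
  polycarbonate: M = 0.410 MN·m per $
  beryllium: M = 0.332 MN·m per $
Alloy steel has the largest M.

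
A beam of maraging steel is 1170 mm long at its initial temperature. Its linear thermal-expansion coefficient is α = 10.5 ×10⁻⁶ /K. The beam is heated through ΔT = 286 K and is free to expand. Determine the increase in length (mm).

ΔL = α·L₀·ΔT = 10.5×10⁻⁶ × 1170 mm × 286.0 K = 3.51 mm.

3.51 mm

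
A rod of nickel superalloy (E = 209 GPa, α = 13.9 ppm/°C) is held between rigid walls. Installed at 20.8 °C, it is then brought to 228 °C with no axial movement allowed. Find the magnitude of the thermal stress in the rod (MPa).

ΔT = 207.2 K. Constrained thermal stress σ = E·α·ΔT = 209.0×10³ MPa × 13.9×10⁻⁶ × 207.2 = 602 MPa (compressive).

602 MPa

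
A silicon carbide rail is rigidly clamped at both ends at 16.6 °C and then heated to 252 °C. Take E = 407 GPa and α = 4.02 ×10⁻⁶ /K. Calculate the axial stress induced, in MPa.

385 MPa

ΔT = 235.4 K. Constrained thermal stress σ = E·α·ΔT = 407.0×10³ MPa × 4.02×10⁻⁶ × 235.4 = 385 MPa (compressive).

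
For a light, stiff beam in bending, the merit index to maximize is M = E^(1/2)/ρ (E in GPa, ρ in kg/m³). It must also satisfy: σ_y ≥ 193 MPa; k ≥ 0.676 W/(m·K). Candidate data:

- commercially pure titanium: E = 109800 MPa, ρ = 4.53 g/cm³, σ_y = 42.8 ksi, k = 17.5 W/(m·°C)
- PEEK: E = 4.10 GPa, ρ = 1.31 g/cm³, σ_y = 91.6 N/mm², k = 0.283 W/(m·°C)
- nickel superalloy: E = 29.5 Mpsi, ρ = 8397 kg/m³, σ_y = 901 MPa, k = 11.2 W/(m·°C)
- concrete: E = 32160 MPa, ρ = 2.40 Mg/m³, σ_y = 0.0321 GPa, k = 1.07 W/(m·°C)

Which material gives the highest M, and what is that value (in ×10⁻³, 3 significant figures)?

commercially pure titanium, M = 2.31×10⁻³

Screen on constraints: σ_y ≥ 193 MPa; k ≥ 0.676 W/(m·K). Survivors: commercially pure titanium, nickel superalloy.
Normalizing units and computing the index:
  commercially pure titanium: E = 109.8 GPa, ρ = 4530 kg/m³
  nickel superalloy: E = 203.4 GPa, ρ = 8397 kg/m³
  commercially pure titanium: M = 2.31×10⁻³
  nickel superalloy: M = 1.70×10⁻³
Commercially pure titanium has the largest M.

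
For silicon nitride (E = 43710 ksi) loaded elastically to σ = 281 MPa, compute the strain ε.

E = 43710 ksi = 301.4 GPa = 301400 MPa.
ε = σ/E = 281 / 301400 = 9.32×10⁻⁴.

9.32×10⁻⁴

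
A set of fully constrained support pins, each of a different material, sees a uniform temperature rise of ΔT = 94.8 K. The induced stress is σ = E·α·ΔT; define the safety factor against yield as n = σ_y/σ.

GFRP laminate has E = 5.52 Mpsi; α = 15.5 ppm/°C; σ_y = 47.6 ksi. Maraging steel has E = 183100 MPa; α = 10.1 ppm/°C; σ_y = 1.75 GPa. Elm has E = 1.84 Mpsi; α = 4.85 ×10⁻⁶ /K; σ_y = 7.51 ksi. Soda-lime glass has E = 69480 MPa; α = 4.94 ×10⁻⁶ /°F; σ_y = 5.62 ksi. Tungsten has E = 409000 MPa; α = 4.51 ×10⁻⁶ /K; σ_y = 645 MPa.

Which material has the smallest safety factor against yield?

Per material, after unit conversion:
  GFRP laminate: E = 38.06, α = 15.5, σ_y = 328.2 → σ = 55.9 MPa, n = 5.87
  maraging steel: E = 183.1, α = 10.1, σ_y = 1750 → σ = 175 MPa, n = 9.98
  elm: E = 12.69, α = 4.85, σ_y = 51.78 → σ = 5.83 MPa, n = 8.88
  soda-lime glass: E = 69.48, α = 8.89, σ_y = 38.75 → σ = 58.6 MPa, n = 0.662
  tungsten: E = 409.0, α = 4.51, σ_y = 645.0 → σ = 175 MPa, n = 3.69
Smallest n: soda-lime glass with n = 0.662.

soda-lime glass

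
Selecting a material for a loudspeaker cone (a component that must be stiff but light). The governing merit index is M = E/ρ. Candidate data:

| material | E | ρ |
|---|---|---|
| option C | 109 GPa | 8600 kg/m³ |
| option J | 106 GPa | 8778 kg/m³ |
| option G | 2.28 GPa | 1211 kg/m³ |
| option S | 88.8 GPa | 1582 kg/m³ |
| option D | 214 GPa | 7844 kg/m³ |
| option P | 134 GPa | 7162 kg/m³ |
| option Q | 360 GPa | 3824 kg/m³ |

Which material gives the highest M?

option Q

Evaluate M for each candidate:
  option Q: M = 94.1 MN·m/kg
  option S: M = 56.1 MN·m/kg
  option D: M = 27.3 MN·m/kg
  option P: M = 18.7 MN·m/kg
  option C: M = 12.7 MN·m/kg
  option J: M = 12.1 MN·m/kg
  option G: M = 1.88 MN·m/kg
The maximum is for option Q.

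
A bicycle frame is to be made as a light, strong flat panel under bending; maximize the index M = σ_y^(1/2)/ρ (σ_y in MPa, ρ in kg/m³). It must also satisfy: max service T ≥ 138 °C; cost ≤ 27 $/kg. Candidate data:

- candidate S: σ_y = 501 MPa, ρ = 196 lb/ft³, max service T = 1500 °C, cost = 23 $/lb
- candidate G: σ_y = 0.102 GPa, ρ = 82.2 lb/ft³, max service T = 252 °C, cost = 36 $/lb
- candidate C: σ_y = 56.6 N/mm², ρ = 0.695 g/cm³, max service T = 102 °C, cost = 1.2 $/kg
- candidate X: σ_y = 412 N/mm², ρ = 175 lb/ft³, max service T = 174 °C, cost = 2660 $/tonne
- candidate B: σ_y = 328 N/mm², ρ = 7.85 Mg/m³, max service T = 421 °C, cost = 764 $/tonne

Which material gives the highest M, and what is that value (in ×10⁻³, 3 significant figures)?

Screen on constraints: max service T ≥ 138 °C; cost ≤ 27 $/kg. Survivors: candidate X, candidate B.
Putting every candidate on a common basis:
  candidate X: σ_y = 412.0 MPa, ρ = 2803 kg/m³
  candidate B: σ_y = 328.0 MPa, ρ = 7850 kg/m³
  candidate X: M = 7.24×10⁻³
  candidate B: M = 2.31×10⁻³
Candidate X has the largest M.

candidate X, M = 7.24×10⁻³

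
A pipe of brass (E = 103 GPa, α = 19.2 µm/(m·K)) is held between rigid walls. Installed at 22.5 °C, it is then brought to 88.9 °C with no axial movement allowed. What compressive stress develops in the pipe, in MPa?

131 MPa

ΔT = 66.40 K. Constrained thermal stress σ = E·α·ΔT = 103.0×10³ MPa × 19.2×10⁻⁶ × 66.40 = 131 MPa (compressive).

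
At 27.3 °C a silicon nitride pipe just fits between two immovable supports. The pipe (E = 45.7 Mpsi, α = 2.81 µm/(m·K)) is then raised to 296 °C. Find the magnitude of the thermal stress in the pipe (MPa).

E = 45.7 Mpsi = 315.1 GPa.
ΔT = 268.7 K. Constrained thermal stress σ = E·α·ΔT = 315.1×10³ MPa × 2.81×10⁻⁶ × 268.7 = 238 MPa (compressive).

238 MPa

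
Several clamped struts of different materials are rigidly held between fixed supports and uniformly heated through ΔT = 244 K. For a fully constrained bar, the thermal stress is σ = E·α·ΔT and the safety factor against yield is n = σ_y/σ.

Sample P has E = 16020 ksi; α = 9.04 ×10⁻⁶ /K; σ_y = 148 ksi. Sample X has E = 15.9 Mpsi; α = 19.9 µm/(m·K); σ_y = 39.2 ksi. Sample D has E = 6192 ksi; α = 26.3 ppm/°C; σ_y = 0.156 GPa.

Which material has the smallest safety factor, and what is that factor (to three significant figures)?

In consistent units (E in GPa, α in ×10⁻⁶/K, σ_y in MPa):
  sample P: E = 110.5, α = 9.04, σ_y = 1020 → σ = 244 MPa, n = 4.19
  sample X: E = 109.6, α = 19.9, σ_y = 270.3 → σ = 532 MPa, n = 0.508
  sample D: E = 42.69, α = 26.3, σ_y = 156.0 → σ = 274 MPa, n = 0.569
The minimum is sample X at n = 0.508.

sample X, n = 0.508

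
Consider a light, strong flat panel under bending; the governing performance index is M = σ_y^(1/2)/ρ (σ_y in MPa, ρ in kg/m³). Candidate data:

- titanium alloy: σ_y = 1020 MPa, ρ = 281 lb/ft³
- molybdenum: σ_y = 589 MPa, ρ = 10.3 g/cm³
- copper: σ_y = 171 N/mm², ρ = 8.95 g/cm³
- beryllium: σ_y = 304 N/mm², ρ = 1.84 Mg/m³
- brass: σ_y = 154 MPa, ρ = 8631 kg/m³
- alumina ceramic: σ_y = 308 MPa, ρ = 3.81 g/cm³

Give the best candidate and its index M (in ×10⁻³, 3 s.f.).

Normalizing units and computing the index:
  titanium alloy: σ_y = 1020 MPa, ρ = 4501 kg/m³
  molybdenum: σ_y = 589.0 MPa, ρ = 10300 kg/m³
  copper: σ_y = 171.0 MPa, ρ = 8950 kg/m³
  beryllium: σ_y = 304.0 MPa, ρ = 1840 kg/m³
  brass: σ_y = 154.0 MPa, ρ = 8631 kg/m³
  alumina ceramic: σ_y = 308.0 MPa, ρ = 3810 kg/m³
  beryllium: M = 9.48×10⁻³
  titanium alloy: M = 7.10×10⁻³
  alumina ceramic: M = 4.61×10⁻³
  molybdenum: M = 2.36×10⁻³
  copper: M = 1.46×10⁻³
  brass: M = 1.44×10⁻³
The maximum is for beryllium.

beryllium, M = 9.48×10⁻³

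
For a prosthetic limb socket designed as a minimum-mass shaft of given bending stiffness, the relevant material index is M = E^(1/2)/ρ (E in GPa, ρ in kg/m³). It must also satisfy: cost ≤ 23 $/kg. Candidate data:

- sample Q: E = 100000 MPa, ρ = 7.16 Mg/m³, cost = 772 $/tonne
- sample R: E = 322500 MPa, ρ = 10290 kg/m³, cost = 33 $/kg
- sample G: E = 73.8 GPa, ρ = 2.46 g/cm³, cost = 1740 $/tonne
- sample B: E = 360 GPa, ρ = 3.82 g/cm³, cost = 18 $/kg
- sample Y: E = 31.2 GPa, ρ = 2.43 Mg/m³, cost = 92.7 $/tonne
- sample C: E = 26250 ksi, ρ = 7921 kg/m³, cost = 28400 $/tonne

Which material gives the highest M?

Screen on constraints: cost ≤ 23 $/kg. Survivors: sample Q, sample G, sample B, sample Y.
In SI units:
  sample Q: E = 100.0 GPa, ρ = 7160 kg/m³
  sample G: E = 73.80 GPa, ρ = 2460 kg/m³
  sample B: E = 360.0 GPa, ρ = 3820 kg/m³
  sample Y: E = 31.20 GPa, ρ = 2430 kg/m³
  sample B: M = 4.97×10⁻³
  sample G: M = 3.49×10⁻³
  sample Y: M = 2.30×10⁻³
  sample Q: M = 1.40×10⁻³
Highest index: sample B.

sample B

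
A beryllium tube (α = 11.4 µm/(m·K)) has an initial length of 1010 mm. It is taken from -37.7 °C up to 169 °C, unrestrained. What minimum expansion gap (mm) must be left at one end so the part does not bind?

ΔT = 169 − (-37.7) = 206.7 K.
ΔL = α·L₀·ΔT = 11.4×10⁻⁶ × 1010 mm × 206.7 K = 2.38 mm.

2.38 mm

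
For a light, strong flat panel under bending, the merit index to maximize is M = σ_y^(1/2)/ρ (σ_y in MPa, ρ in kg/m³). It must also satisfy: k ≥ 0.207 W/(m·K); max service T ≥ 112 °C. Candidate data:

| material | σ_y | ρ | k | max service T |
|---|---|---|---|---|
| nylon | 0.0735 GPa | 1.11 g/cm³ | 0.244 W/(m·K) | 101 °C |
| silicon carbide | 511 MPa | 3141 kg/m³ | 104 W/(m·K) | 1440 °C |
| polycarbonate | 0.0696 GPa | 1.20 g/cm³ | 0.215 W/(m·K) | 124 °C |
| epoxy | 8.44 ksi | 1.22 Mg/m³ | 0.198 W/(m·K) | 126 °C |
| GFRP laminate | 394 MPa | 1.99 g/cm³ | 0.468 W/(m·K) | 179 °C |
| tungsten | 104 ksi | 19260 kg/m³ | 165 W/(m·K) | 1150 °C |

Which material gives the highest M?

GFRP laminate

Screen on constraints: k ≥ 0.207 W/(m·K); max service T ≥ 112 °C. Survivors: silicon carbide, polycarbonate, GFRP laminate, tungsten.
After converting to SI:
  silicon carbide: σ_y = 511.0 MPa, ρ = 3141 kg/m³
  polycarbonate: σ_y = 69.60 MPa, ρ = 1200 kg/m³
  GFRP laminate: σ_y = 394.0 MPa, ρ = 1990 kg/m³
  tungsten: σ_y = 717.1 MPa, ρ = 19260 kg/m³
  GFRP laminate: M = 9.97×10⁻³
  silicon carbide: M = 7.20×10⁻³
  polycarbonate: M = 6.95×10⁻³
  tungsten: M = 1.39×10⁻³
GFRP laminate has the largest M.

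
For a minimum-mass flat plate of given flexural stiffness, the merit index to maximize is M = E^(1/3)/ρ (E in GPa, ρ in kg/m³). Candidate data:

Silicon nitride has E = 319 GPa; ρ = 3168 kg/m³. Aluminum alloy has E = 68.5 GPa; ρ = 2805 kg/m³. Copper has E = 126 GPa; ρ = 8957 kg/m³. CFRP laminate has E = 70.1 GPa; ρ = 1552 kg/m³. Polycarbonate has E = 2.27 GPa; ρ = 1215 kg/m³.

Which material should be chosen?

CFRP laminate

Computing M directly (units already consistent):
  CFRP laminate: M = 2.66×10⁻³
  silicon nitride: M = 2.16×10⁻³
  aluminum alloy: M = 1.46×10⁻³
  polycarbonate: M = 1.08×10⁻³
  copper: M = 0.560×10⁻³
The maximum is for CFRP laminate.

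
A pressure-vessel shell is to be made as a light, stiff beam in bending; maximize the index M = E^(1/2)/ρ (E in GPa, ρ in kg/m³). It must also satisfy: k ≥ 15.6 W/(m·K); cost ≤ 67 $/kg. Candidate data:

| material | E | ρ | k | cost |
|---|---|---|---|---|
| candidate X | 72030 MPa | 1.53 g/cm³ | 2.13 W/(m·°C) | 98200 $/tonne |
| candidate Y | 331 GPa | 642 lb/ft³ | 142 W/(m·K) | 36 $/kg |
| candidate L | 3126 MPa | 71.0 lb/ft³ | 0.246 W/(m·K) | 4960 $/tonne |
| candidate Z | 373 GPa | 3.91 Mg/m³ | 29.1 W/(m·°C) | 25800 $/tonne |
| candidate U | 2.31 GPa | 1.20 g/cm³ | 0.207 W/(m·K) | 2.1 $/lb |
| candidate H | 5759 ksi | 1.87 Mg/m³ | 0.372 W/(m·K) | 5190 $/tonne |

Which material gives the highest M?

Screen on constraints: k ≥ 15.6 W/(m·K); cost ≤ 67 $/kg. Survivors: candidate Y, candidate Z.
Putting every candidate on a common basis:
  candidate Y: E = 331.0 GPa, ρ = 10280 kg/m³
  candidate Z: E = 373.0 GPa, ρ = 3910 kg/m³
  candidate Z: M = 4.94×10⁻³
  candidate Y: M = 1.77×10⁻³
Candidate Z ranks first.

candidate Z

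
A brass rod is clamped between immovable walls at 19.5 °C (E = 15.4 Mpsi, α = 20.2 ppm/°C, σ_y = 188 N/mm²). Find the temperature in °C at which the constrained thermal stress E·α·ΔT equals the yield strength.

E = 15.4 Mpsi = 106.2 GPa.
σ_y = 188 N/mm² = 188.0 MPa.
E·α·ΔT = 188.0 MPa ⇒ ΔT = 188.0 / (106.2×10³ × 20.2×10⁻⁶) = 87.65 K.
T = 19.5 + 87.65 = 107.2 °C.

107 °C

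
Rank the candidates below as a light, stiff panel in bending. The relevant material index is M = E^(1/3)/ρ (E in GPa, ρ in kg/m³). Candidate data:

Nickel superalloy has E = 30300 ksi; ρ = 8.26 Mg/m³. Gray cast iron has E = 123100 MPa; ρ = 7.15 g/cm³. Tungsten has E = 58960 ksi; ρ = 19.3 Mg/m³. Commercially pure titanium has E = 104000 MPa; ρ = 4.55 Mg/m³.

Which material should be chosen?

Convert each candidate to consistent units, then evaluate M:
  nickel superalloy: E = 208.9 GPa, ρ = 8260 kg/m³
  gray cast iron: E = 123.1 GPa, ρ = 7150 kg/m³
  tungsten: E = 406.5 GPa, ρ = 19300 kg/m³
  commercially pure titanium: E = 104.0 GPa, ρ = 4550 kg/m³
  commercially pure titanium: M = 1.03×10⁻³
  nickel superalloy: M = 0.718×10⁻³
  gray cast iron: M = 0.696×10⁻³
  tungsten: M = 0.384×10⁻³
Commercially pure titanium has the largest M.

commercially pure titanium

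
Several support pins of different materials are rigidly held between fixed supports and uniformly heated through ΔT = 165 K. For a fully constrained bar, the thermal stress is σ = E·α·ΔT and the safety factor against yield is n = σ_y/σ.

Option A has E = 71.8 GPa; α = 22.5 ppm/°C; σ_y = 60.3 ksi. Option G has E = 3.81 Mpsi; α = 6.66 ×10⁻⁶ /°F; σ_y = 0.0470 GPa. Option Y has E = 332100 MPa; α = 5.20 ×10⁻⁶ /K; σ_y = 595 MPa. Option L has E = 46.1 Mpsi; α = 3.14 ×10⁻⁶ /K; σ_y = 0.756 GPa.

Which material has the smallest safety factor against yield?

Per material, after unit conversion:
  option A: E = 71.80, α = 22.5, σ_y = 415.8 → σ = 267 MPa, n = 1.56
  option G: E = 26.27, α = 12.0, σ_y = 47.00 → σ = 52.0 MPa, n = 0.905
  option Y: E = 332.1, α = 5.20, σ_y = 595.0 → σ = 285 MPa, n = 2.09
  option L: E = 317.8, α = 3.14, σ_y = 756.0 → σ = 165 MPa, n = 4.59
Option G has the lowest safety factor, n = 0.905.

option G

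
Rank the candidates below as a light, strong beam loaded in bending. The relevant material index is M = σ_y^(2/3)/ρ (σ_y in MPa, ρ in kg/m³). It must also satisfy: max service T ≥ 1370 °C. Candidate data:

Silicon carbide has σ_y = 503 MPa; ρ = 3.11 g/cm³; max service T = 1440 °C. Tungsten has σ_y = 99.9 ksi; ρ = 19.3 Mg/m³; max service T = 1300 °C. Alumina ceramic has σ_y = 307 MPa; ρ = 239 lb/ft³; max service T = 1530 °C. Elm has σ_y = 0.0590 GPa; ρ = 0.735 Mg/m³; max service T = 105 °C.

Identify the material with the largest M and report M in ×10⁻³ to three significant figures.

Screen on constraints: max service T ≥ 1370 °C. Survivors: silicon carbide, alumina ceramic.
After converting to SI:
  silicon carbide: σ_y = 503.0 MPa, ρ = 3110 kg/m³
  alumina ceramic: σ_y = 307.0 MPa, ρ = 3828 kg/m³
  silicon carbide: M = 20.3×10⁻³
  alumina ceramic: M = 11.9×10⁻³
Silicon carbide ranks first.

silicon carbide, M = 20.3×10⁻³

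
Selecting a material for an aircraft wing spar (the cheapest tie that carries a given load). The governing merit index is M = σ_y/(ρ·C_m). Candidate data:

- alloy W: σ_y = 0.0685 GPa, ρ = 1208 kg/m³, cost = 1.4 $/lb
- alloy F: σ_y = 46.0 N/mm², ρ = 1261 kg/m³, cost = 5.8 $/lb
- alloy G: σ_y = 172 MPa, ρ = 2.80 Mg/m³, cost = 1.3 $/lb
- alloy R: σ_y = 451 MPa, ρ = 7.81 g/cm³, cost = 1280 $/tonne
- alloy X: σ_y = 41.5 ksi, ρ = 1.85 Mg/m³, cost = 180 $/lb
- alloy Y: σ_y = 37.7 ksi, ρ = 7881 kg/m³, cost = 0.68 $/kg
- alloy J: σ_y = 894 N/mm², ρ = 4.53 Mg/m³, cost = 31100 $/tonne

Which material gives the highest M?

After converting to SI:
  alloy W: σ_y = 68.50 MPa, ρ = 1208 kg/m³, cost = 3.086 $/kg
  alloy F: σ_y = 46.00 MPa, ρ = 1261 kg/m³, cost = 12.79 $/kg
  alloy G: σ_y = 172.0 MPa, ρ = 2800 kg/m³, cost = 2.866 $/kg
  alloy R: σ_y = 451.0 MPa, ρ = 7810 kg/m³, cost = 1.280 $/kg
  alloy X: σ_y = 286.1 MPa, ρ = 1850 kg/m³, cost = 396.8 $/kg
  alloy Y: σ_y = 259.9 MPa, ρ = 7881 kg/m³, cost = 0.6800 $/kg
  alloy J: σ_y = 894.0 MPa, ρ = 4530 kg/m³, cost = 31.10 $/kg
  alloy Y: M = 48.5 kN·m per $
  alloy R: M = 45.1 kN·m per $
  alloy G: M = 21.4 kN·m per $
  alloy W: M = 18.4 kN·m per $
  alloy J: M = 6.35 kN·m per $
  alloy F: M = 2.85 kN·m per $
  alloy X: M = 0.390 kN·m per $
Alloy Y has the largest M.

alloy Y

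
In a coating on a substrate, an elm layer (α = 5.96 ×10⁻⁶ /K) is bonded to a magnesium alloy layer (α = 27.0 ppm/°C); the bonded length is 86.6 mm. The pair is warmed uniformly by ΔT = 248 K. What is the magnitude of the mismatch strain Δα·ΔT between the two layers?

Δα = |5.96 − 27.0|×10⁻⁶/K = 21.0×10⁻⁶/K.
Mismatch strain = Δα·ΔT = 21.0×10⁻⁶ × 248.0 = 5.22×10⁻³.

5.22×10⁻³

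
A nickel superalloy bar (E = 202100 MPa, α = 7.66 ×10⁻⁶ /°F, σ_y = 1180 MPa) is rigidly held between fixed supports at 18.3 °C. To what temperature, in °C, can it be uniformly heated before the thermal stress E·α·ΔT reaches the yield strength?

E = 202100 MPa = 202.1 GPa.
α = 7.66×10⁻⁶/°F × 9/5 = 13.8×10⁻⁶/K.
E·α·ΔT = 1180 MPa ⇒ ΔT = 1180 / (202.1×10³ × 13.8×10⁻⁶) = 423.5 K.
T = 18.3 + 423.5 = 441.8 °C.

442 °C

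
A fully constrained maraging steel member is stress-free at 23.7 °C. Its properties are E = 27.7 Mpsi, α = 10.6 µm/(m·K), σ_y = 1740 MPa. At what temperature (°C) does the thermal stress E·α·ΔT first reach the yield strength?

883 °C

E = 27.7 Mpsi = 191.0 GPa.
E·α·ΔT = 1740 MPa ⇒ ΔT = 1740 / (191.0×10³ × 10.6×10⁻⁶) = 859.5 K.
T = 23.7 + 859.5 = 883.2 °C.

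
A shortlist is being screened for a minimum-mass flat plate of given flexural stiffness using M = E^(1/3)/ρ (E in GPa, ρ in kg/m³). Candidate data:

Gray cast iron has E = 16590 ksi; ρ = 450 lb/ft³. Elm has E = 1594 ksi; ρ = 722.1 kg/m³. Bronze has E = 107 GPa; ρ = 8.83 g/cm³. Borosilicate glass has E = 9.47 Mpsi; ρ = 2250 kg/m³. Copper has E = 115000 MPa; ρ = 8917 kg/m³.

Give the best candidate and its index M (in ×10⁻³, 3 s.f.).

Convert each candidate to consistent units, then evaluate M:
  gray cast iron: E = 114.4 GPa, ρ = 7208 kg/m³
  elm: E = 10.99 GPa, ρ = 722.1 kg/m³
  bronze: E = 107.0 GPa, ρ = 8830 kg/m³
  borosilicate glass: E = 65.29 GPa, ρ = 2250 kg/m³
  copper: E = 115.0 GPa, ρ = 8917 kg/m³
  elm: M = 3.08×10⁻³
  borosilicate glass: M = 1.79×10⁻³
  gray cast iron: M = 0.673×10⁻³
  copper: M = 0.545×10⁻³
  bronze: M = 0.538×10⁻³
The maximum is for elm.

elm, M = 3.08×10⁻³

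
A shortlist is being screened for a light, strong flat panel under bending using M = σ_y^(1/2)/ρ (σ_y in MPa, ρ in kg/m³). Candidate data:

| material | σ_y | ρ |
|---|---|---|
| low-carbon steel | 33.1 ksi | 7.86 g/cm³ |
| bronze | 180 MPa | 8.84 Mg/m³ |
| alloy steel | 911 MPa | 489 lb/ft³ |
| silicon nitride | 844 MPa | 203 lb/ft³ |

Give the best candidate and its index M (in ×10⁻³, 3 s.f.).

silicon nitride, M = 8.93×10⁻³

In SI units:
  low-carbon steel: σ_y = 228.2 MPa, ρ = 7860 kg/m³
  bronze: σ_y = 180.0 MPa, ρ = 8840 kg/m³
  alloy steel: σ_y = 911.0 MPa, ρ = 7833 kg/m³
  silicon nitride: σ_y = 844.0 MPa, ρ = 3252 kg/m³
  silicon nitride: M = 8.93×10⁻³
  alloy steel: M = 3.85×10⁻³
  low-carbon steel: M = 1.92×10⁻³
  bronze: M = 1.52×10⁻³
Silicon nitride has the largest M.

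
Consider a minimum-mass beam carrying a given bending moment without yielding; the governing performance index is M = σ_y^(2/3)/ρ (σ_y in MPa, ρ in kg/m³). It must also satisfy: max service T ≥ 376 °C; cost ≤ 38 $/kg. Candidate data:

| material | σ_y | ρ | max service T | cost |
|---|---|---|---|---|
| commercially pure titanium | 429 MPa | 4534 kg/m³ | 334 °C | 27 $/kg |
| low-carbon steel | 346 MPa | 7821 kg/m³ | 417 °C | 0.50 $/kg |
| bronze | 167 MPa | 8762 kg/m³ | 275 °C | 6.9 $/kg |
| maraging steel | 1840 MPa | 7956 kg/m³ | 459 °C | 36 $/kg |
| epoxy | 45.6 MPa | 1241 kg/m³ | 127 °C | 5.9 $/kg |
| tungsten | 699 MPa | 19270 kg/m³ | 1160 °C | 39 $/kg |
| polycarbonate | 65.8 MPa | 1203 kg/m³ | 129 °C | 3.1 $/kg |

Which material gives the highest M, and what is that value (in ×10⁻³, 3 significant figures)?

Screen on constraints: max service T ≥ 376 °C; cost ≤ 38 $/kg. Survivors: low-carbon steel, maraging steel.
Computing M directly (units already consistent):
  maraging steel: M = 18.9×10⁻³
  low-carbon steel: M = 6.30×10⁻³
The maximum is for maraging steel.

maraging steel, M = 18.9×10⁻³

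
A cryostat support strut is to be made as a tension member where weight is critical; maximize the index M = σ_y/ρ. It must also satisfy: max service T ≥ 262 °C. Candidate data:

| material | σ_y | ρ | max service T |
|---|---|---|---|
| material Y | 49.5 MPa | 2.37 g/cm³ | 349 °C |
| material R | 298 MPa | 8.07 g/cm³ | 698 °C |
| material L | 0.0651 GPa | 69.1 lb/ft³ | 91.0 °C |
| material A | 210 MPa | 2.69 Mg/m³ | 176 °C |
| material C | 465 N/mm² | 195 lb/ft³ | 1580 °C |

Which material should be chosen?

material C

Screen on constraints: max service T ≥ 262 °C. Survivors: material Y, material R, material C.
Normalizing units and computing the index:
  material Y: σ_y = 49.50 MPa, ρ = 2370 kg/m³
  material R: σ_y = 298.0 MPa, ρ = 8070 kg/m³
  material C: σ_y = 465.0 MPa, ρ = 3124 kg/m³
  material C: M = 149 kN·m/kg
  material R: M = 36.9 kN·m/kg
  material Y: M = 20.9 kN·m/kg
Material C ranks first.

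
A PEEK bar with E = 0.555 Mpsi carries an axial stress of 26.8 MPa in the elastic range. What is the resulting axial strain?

7.00×10⁻³

E = 0.555 Mpsi = 3.827 GPa = 3827 MPa.
ε = σ/E = 26.8 / 3827 = 7.00×10⁻³.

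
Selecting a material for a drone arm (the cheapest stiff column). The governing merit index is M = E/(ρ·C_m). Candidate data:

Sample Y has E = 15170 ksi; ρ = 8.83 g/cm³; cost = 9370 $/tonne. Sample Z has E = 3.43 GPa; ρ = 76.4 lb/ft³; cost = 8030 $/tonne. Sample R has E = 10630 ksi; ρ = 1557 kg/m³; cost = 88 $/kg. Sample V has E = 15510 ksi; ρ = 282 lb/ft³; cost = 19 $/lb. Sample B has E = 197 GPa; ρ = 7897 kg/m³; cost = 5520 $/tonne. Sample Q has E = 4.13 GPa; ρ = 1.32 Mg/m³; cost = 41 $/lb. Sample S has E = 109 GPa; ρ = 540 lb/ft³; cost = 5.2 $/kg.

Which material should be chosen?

In SI units:
  sample Y: E = 104.6 GPa, ρ = 8830 kg/m³, cost = 9.370 $/kg
  sample Z: E = 3.430 GPa, ρ = 1224 kg/m³, cost = 8.030 $/kg
  sample R: E = 73.29 GPa, ρ = 1557 kg/m³, cost = 88.00 $/kg
  sample V: E = 106.9 GPa, ρ = 4517 kg/m³, cost = 41.89 $/kg
  sample B: E = 197.0 GPa, ρ = 7897 kg/m³, cost = 5.520 $/kg
  sample Q: E = 4.130 GPa, ρ = 1320 kg/m³, cost = 90.39 $/kg
  sample S: E = 109.0 GPa, ρ = 8650 kg/m³, cost = 5.200 $/kg
  sample B: M = 4.52 MN·m per $
  sample S: M = 2.42 MN·m per $
  sample Y: M = 1.26 MN·m per $
  sample V: M = 0.565 MN·m per $
  sample R: M = 0.535 MN·m per $
  sample Z: M = 0.349 MN·m per $
  sample Q: M = 0.0346 MN·m per $
The maximum is for sample B.

sample B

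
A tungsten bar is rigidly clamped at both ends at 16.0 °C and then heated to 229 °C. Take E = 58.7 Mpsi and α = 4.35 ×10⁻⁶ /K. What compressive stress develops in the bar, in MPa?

375 MPa

E = 58.7 Mpsi = 404.7 GPa.
ΔT = 213.0 K. Constrained thermal stress σ = E·α·ΔT = 404.7×10³ MPa × 4.35×10⁻⁶ × 213.0 = 375 MPa (compressive).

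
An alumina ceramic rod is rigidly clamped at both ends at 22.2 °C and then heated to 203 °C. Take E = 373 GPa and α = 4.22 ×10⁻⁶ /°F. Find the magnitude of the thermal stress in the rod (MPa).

α = 4.22×10⁻⁶/°F × 9/5 = 7.60×10⁻⁶/K.
ΔT = 180.8 K. Constrained thermal stress σ = E·α·ΔT = 373.0×10³ MPa × 7.60×10⁻⁶ × 180.8 = 512 MPa (compressive).

512 MPa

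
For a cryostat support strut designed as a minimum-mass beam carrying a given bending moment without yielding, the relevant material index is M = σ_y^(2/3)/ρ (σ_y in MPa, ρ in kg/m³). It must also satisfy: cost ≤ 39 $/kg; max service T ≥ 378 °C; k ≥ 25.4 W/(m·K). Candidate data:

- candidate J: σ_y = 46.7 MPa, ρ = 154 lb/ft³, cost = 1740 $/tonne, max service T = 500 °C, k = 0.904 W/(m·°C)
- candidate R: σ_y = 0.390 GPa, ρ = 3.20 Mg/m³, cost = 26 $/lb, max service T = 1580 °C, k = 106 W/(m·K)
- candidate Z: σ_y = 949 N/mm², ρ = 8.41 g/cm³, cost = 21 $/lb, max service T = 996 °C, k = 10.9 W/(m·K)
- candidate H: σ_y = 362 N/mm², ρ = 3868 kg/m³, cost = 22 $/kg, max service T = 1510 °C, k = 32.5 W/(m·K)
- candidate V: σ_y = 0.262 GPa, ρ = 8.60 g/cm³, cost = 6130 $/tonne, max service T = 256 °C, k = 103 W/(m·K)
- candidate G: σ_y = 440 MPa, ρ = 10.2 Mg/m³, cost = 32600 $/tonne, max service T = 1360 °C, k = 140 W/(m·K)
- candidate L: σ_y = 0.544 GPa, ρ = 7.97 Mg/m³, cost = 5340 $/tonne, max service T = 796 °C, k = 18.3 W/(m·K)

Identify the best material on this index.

Screen on constraints: cost ≤ 39 $/kg; max service T ≥ 378 °C; k ≥ 25.4 W/(m·K). Survivors: candidate H, candidate G.
Normalizing units and computing the index:
  candidate H: σ_y = 362.0 MPa, ρ = 3868 kg/m³
  candidate G: σ_y = 440.0 MPa, ρ = 10200 kg/m³
  candidate H: M = 13.1×10⁻³
  candidate G: M = 5.67×10⁻³
The maximum is for candidate H.

candidate H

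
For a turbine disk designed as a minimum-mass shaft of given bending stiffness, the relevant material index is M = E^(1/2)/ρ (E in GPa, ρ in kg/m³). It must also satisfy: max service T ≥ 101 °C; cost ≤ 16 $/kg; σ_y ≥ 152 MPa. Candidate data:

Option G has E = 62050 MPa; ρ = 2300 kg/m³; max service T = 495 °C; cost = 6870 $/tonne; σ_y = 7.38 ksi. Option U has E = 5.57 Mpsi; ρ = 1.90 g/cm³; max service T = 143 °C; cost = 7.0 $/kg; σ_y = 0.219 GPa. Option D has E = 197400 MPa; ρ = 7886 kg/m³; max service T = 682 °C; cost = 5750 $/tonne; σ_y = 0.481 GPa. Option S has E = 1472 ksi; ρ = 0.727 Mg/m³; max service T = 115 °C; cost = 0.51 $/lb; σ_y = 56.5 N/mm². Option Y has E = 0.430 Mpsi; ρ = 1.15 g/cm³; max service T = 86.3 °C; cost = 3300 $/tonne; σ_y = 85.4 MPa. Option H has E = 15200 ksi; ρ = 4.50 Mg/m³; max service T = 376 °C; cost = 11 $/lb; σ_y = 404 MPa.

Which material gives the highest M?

option U

Screen on constraints: max service T ≥ 101 °C; cost ≤ 16 $/kg; σ_y ≥ 152 MPa. Survivors: option U, option D.
Putting every candidate on a common basis:
  option U: E = 38.40 GPa, ρ = 1900 kg/m³
  option D: E = 197.4 GPa, ρ = 7886 kg/m³
  option U: M = 3.26×10⁻³
  option D: M = 1.78×10⁻³
Option U has the largest M.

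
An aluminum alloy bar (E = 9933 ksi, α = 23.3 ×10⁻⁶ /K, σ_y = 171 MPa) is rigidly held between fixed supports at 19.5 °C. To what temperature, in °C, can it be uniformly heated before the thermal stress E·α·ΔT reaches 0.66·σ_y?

E = 9933 ksi = 68.49 GPa.
E·α·ΔT = 112.9 MPa ⇒ ΔT = 112.9 / (68.49×10³ × 23.3×10⁻⁶) = 70.73 K.
T = 19.5 + 70.73 = 90.23 °C.

90.2 °C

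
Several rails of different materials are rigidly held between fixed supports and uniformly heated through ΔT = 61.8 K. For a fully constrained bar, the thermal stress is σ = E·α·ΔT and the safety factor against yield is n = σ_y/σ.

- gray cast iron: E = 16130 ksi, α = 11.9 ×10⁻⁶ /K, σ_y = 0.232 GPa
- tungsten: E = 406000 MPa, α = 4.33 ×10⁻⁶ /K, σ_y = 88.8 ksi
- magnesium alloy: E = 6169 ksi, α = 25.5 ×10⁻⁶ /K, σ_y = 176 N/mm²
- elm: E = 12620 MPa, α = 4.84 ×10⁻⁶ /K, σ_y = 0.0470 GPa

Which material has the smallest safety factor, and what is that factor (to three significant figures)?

magnesium alloy, n = 2.63

Converting E to GPa, α to ×10⁻⁶/K, σ_y to MPa, then σ and n for each:
  gray cast iron: E = 111.2, α = 11.9, σ_y = 232.0 → σ = 81.8 MPa, n = 2.84
  tungsten: E = 406.0, α = 4.33, σ_y = 612.3 → σ = 109 MPa, n = 5.64
  magnesium alloy: E = 42.53, α = 25.5, σ_y = 176.0 → σ = 67.0 MPa, n = 2.63
  elm: E = 12.62, α = 4.84, σ_y = 47.00 → σ = 3.77 MPa, n = 12.5
The minimum is magnesium alloy at n = 2.63.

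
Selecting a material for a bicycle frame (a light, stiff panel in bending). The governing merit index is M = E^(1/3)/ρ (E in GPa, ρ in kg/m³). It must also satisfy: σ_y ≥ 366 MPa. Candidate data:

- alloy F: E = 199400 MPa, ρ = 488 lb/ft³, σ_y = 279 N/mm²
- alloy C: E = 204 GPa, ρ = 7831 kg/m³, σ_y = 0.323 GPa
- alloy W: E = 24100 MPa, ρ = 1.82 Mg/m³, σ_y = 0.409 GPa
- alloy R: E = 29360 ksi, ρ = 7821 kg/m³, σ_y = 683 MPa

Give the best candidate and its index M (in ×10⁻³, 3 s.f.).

Screen on constraints: σ_y ≥ 366 MPa. Survivors: alloy W, alloy R.
Normalizing units and computing the index:
  alloy W: E = 24.10 GPa, ρ = 1820 kg/m³
  alloy R: E = 202.4 GPa, ρ = 7821 kg/m³
  alloy W: M = 1.59×10⁻³
  alloy R: M = 0.751×10⁻³
Alloy W has the largest M.

alloy W, M = 1.59×10⁻³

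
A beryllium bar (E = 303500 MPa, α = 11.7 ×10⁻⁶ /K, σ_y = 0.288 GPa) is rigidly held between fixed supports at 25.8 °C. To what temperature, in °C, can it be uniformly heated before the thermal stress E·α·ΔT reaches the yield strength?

E = 303500 MPa = 303.5 GPa.
σ_y = 0.288 GPa = 288.0 MPa.
E·α·ΔT = 288.0 MPa ⇒ ΔT = 288.0 / (303.5×10³ × 11.7×10⁻⁶) = 81.11 K.
T = 25.8 + 81.11 = 106.9 °C.

107 °C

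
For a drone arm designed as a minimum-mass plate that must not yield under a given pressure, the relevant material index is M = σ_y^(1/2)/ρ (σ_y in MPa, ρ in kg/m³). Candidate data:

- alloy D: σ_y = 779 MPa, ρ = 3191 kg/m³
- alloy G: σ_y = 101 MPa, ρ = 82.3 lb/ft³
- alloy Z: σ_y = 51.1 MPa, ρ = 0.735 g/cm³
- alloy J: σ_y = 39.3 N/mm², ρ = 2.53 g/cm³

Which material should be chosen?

Normalizing units and computing the index:
  alloy D: σ_y = 779.0 MPa, ρ = 3191 kg/m³
  alloy G: σ_y = 101.0 MPa, ρ = 1318 kg/m³
  alloy Z: σ_y = 51.10 MPa, ρ = 735.0 kg/m³
  alloy J: σ_y = 39.30 MPa, ρ = 2530 kg/m³
  alloy Z: M = 9.73×10⁻³
  alloy D: M = 8.75×10⁻³
  alloy G: M = 7.62×10⁻³
  alloy J: M = 2.48×10⁻³
Alloy Z ranks first.

alloy Z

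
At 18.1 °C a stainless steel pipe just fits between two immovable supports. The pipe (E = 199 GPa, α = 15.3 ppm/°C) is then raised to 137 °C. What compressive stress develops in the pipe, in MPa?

362 MPa

ΔT = 118.9 K. Constrained thermal stress σ = E·α·ΔT = 199.0×10³ MPa × 15.3×10⁻⁶ × 118.9 = 362 MPa (compressive).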